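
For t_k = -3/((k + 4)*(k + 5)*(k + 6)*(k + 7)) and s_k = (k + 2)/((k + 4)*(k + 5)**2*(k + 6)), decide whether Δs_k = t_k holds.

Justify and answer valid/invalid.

s_(k+1) = (k + 3)/((k + 5)*(k + 6)**2*(k + 7))
s_(k+1) − s_k = (-(k + 2)*(k + 6)*(k + 7) + (k + 3)*(k + 4)*(k + 5))/((k + 4)*(k + 5)**2*(k + 6)**2*(k + 7))
(s_(k+1) − s_k) − t_k = 6*(2*k + 11)/(k**6 + 33*k**5 + 451*k**4 + 3267*k**3 + 13228*k**2 + 28380*k + 25200)

Invalid: residual 6*(2*k + 11)/(k**6 + 33*k**5 + 451*k**4 + 3267*k**3 + 13228*k**2 + 28380*k + 25200) ≠ 0.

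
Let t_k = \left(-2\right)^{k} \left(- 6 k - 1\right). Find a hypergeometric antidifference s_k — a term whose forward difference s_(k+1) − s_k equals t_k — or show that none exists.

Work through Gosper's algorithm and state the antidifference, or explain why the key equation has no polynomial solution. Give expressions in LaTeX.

Ratio r(k) = 2*(-6*k - 7)/(6*k + 1).
Normal form (A,B,C) = (-2, 1, k + 1/6).
Need (-2)·f(k+1) − (1)·f(k) = k + 1/6.
deg f ≤ 1 (via 0,0,1).
A polynomial solution: f(k) = -(2*k - 1)/6.
Certificate R = B(k−1)f/C = -(2*k - 1)/(6*k + 1) gives s_k = (-2)**k*(2*k - 1).
Verify: (-2)**k*(-6*k - 1) matches t_k.

s_k = \left(-2\right)^{k} \left(2 k - 1\right)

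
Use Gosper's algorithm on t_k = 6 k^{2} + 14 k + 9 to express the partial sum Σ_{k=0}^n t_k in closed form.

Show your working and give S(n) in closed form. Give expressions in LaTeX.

t_(k+1)/t_k = (6*k**2 + 26*k + 29)/(6*k**2 + 14*k + 9).
Gosper form: A/B · C(k+1)/C(k) with A=1, B=1, C=k**2 + 7*k/3 + 3/2.
Need (1)·f(k+1) − (1)·f(k) = k**2 + 7*k/3 + 3/2.
deg f ≤ 3 (via 0,0,2).
Coefficient equations give f(k) = k*(2*k**2 + 4*k + 3)/6.
Then R = B(k−1)f/C = k*(2*k**2 + 4*k + 3)/(6*k**2 + 14*k + 9), so s_k = R(k)·t_k = k*(2*k**2 + 4*k + 3).
Check: Δs_k = 6*k**2 + 14*k + 9. ✓
Telescope: S(n) = s_(n+1) − s_(0) = 2*n**3 + 10*n**2 + 17*n + 9 − (0) = 2*n**3 + 10*n**2 + 17*n + 9.

S(n) = 2 n^{3} + 10 n^{2} + 17 n + 9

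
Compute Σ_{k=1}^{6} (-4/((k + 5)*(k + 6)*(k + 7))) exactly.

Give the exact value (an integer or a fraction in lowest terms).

Σ = -19/546

The ratio is (k + 5)/(k + 8).
A = k + 5, B = k + 8, C = 1.
f must satisfy (k + 5)·f(k+1) − (k + 7)·f(k) = 1.
Degrees (1,1,0) ⇒ d ≤ 2.
Match coefficients ⇒ f(k) = k*(k + 11)/60.
Then R = B(k−1)f/C = k*(k + 7)*(k + 11)/60, so s_k = R(k)·t_k = k*(-k - 11)/(15*(k + 5)*(k + 6)).
Check: Δs_k = -4/(k**3 + 18*k**2 + 107*k + 210). ✓
Telescoping: Σ = s_(7) − s_(1) = -7/130 − (-2/105) = -19/546.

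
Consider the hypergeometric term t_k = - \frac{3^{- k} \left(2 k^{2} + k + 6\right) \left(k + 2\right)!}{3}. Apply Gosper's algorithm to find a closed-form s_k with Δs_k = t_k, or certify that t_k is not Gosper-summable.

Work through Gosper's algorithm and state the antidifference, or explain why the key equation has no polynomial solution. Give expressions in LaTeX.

s_k = - 3^{- k} \left(2 k - 1\right) \left(k + 2\right)!

t_(k+1)/t_k = (k + 3)*(k + 2*(k + 1)**2 + 7)/(3*(2*k**2 + k + 6)).
Take A(k)=k/3 + 1, B(k)=1, C(k)=k**2 + k/2 + 3.
f must satisfy (k/3 + 1)·f(k+1) − (1)·f(k) = k**2 + k/2 + 3.
d = 1 from the (1,0,2) case.
A polynomial solution: f(k) = 3*(2*k - 1)/2.
R(k) = B(k−1)·f(k)/C(k) = 3*(2*k - 1)/(2*k**2 + k + 6); s_k = R·t_k = -(2*k - 1)*factorial(k + 2)/3**k.
Verify: -(2*k**2 + k + 6)*factorial(k + 2)/(3*3**k) matches t_k.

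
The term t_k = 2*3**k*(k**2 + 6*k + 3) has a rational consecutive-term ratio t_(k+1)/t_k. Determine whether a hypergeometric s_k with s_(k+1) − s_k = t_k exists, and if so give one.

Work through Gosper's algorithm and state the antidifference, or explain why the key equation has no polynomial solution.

Ratio r(k) = 3*(k**2 + 8*k + 10)/(k**2 + 6*k + 3).
Factor: A=3; B=1; C=k**2 + 6*k + 3.
Need (3)·f(k+1) − (1)·f(k) = k**2 + 6*k + 3.
d = 2 from the (0,0,2) case.
Match coefficients ⇒ f(k) = (k**2 + 3*k - 3)/2.
Certificate R = B(k−1)f/C = (k**2 + 3*k - 3)/(2*(k**2 + 6*k + 3)) gives s_k = 3**k*(k**2 + 3*k - 3).
Check: Δs_k = 2*3**k*(k**2 + 6*k + 3). ✓

s_k = 3**k*(k**2 + 3*k - 3)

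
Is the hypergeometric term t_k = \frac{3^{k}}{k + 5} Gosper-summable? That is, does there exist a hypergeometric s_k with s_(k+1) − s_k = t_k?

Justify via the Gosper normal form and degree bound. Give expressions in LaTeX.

Ratio r(k) = 3*(k + 5)/(k + 6).
Gosper form: A/B · C(k+1)/C(k) with A=3*k + 15, B=k + 6, C=1.
Key eq: (3*k + 15)·f(k+1) = (k + 5)·f(k) + (1).
Degrees (1,1,0) ⇒ d ≤ -1.
Negative degree bound (-1): no f exists, t_k not Gosper-summable.

No — t_k has no hypergeometric antidifference.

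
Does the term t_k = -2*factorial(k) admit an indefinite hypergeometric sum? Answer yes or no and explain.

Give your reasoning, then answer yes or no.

t_(k+1)/t_k = k + 1.
So A=k + 1 and B=1, with C=1.
Set up (k + 1)·f(k+1) − (1)·f(k) − (1) = 0.
deg f ≤ -1 (via 1,0,0).
Bound -1 < 0, so the key equation has no polynomial solution.

No. Not Gosper-summable.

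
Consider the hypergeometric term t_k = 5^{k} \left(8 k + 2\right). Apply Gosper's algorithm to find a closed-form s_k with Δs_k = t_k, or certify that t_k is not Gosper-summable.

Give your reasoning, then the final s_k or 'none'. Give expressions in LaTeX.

s_k = 2 \cdot 5^{k} \left(k - 1\right)

Compute t_(k+1)/t_k: get 5*(4*k + 5)/(4*k + 1).
Gosper form: A/B · C(k+1)/C(k) with A=5, B=1, C=k + 1/4.
Need (5)·f(k+1) − (1)·f(k) = k + 1/4.
d = 1 from the (0,0,1) case.
Solving with deg f ≤ 1: f(k) = (k - 1)/4.
Certificate R = B(k−1)f/C = (k - 1)/(4*k + 1) gives s_k = 2*5**k*(k - 1).
s_(k+1) − s_k = 5**k*(8*k + 2) = t_k.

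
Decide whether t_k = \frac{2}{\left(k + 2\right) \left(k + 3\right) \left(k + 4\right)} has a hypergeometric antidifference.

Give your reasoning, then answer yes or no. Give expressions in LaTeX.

Step 1: r(k) = (k + 2)/(k + 5).
Normal form (A,B,C) = (k + 2, k + 5, 1).
Need (k + 2)·f(k+1) − (k + 4)·f(k) = 1.
d = 2 from the (1,1,0) case.
Solving with deg f ≤ 2: f(k) = k*(k + 5)/12.
Get s_k = R·t_k = k*(k + 5)/(6*(k + 2)*(k + 3)) with R(k) = B(k−1)f(k)/C(k) = k*(k + 4)*(k + 5)/12.
s_(k+1) − s_k = 2/(k**3 + 9*k**2 + 26*k + 24) = t_k.

Yes. s_k = \frac{k \left(k + 5\right)}{6 \left(k + 2\right) \left(k + 3\right)}.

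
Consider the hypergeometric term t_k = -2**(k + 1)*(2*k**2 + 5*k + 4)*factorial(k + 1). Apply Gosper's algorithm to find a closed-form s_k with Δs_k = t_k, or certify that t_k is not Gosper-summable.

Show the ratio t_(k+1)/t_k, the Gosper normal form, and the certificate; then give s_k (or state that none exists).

s_k = -2**(k + 1)*k*factorial(k + 1)

Compute t_(k+1)/t_k: get 2*(2*k**3 + 13*k**2 + 29*k + 22)/(2*k**2 + 5*k + 4).
So A=2*k + 4 and B=1, with C=k**2 + 5*k/2 + 2.
Key eq: (2*k + 4)·f(k+1) = (1)·f(k) + (k**2 + 5*k/2 + 2).
d = 1 from the (1,0,2) case.
Coefficient equations give f(k) = k/2.
Certificate R = B(k−1)f/C = k/(2*k**2 + 5*k + 4) gives s_k = -2**(k + 1)*k*factorial(k + 1).
Verify: -2**(k + 1)*(2*k**2 + 5*k + 4)*factorial(k + 1) matches t_k.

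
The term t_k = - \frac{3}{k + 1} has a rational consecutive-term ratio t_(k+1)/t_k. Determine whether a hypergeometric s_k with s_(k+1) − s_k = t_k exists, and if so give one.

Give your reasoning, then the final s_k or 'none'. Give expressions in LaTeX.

r(k) = (k + 1)/(k + 2) after simplifying.
Factor: A=k + 1; B=k + 2; C=1.
Need (k + 1)·f(k+1) − (k + 1)·f(k) = 1.
Degrees (1,1,0) ⇒ d ≤ 0.
Generic f = c0 gives residual -1; -1 = 0 cannot hold, so t_k is not Gosper-summable.

no hypergeometric antidifference exists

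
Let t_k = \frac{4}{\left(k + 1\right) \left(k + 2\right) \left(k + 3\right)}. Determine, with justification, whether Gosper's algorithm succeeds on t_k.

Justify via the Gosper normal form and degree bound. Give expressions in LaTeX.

Yes. s_k = \frac{k \left(k + 3\right)}{\left(k + 1\right) \left(k + 2\right)}.

t_(k+1)/t_k = (k + 1)/(k + 4).
Take A(k)=k + 1, B(k)=k + 4, C(k)=1.
Key eq: (k + 1)·f(k+1) = (k + 3)·f(k) + (1).
Degrees (1,1,0) ⇒ d ≤ 2.
Solve for f: f(k) = k*(k + 3)/4 (degree 2 ≤ 2).
Then R = B(k−1)f/C = k*(k + 3)**2/4, so s_k = R(k)·t_k = k*(k + 3)/((k + 1)*(k + 2)).
Verify: 4/(k**3 + 6*k**2 + 11*k + 6) matches t_k.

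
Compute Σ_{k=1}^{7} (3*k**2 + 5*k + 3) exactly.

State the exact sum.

Σ = 581

The ratio is (3*k**2 + 11*k + 11)/(3*k**2 + 5*k + 3).
Take A(k)=1, B(k)=1, C(k)=k**2 + 5*k/3 + 1.
f must satisfy (1)·f(k+1) − (1)·f(k) = k**2 + 5*k/3 + 1.
Bound: deg f ≤ 3.
A polynomial solution: f(k) = k*(k**2 + k + 1)/3.
Then R = B(k−1)f/C = k*(k**2 + k + 1)/(3*k**2 + 5*k + 3), so s_k = R(k)·t_k = k*(k**2 + k + 1).
Verify: 3*k**2 + 5*k + 3 matches t_k.
Σ_(k=1)^(7) t_k = s_(8) − s_(1) = 584 − (3) = 581.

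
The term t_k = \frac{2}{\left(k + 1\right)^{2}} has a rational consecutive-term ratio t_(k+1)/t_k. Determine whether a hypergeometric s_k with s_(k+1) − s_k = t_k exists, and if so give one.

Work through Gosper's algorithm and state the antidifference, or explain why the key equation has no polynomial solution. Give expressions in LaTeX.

no hypergeometric antidifference exists

Step 1: r(k) = (k + 1)**2/(k + 2)**2.
A = k**2 + 2*k + 1, B = k**2 + 4*k + 4, C = 1.
f must satisfy (k**2 + 2*k + 1)·f(k+1) − (k**2 + 2*k + 1)·f(k) = 1.
deg f ≤ 0 (via 2,2,0).
Write f(k) = c0. Then LHS − RHS = -1, requiring -1 = 0: contradictory. No certificate.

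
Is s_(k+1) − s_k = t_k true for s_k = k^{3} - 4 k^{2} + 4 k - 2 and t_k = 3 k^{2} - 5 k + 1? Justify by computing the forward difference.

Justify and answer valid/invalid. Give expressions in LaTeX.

Valid: the claim telescopes to t_k.

s_(k+1) = k**3 - k**2 - k - 1
s_(k+1) − s_k = 3*k**2 - 5*k + 1
(s_(k+1) − s_k) − t_k = 0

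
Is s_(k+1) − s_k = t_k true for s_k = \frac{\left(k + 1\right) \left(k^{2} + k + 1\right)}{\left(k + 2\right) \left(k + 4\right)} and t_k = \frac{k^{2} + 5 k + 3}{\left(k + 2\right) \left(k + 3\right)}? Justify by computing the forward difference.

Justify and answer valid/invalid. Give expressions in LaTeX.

Invalid: residual \frac{3 \left(- 5 k^{2} - 19 k - 9\right)}{k^{4} + 14 k^{3} + 71 k^{2} + 154 k + 120} ≠ 0.

s_(k+1) = (k + 2)*(k + (k + 1)**2 + 2)/((k + 3)*(k + 5))
s_(k+1) − s_k = (k**4 + 14*k**3 + 53*k**2 + 70*k + 33)/(k**4 + 14*k**3 + 71*k**2 + 154*k + 120)
(s_(k+1) − s_k) − t_k = 3*(-5*k**2 - 19*k - 9)/(k**4 + 14*k**3 + 71*k**2 + 154*k + 120)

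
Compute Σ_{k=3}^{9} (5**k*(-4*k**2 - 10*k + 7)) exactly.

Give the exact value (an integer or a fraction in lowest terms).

Σ = -947264875

The ratio is 5*(4*k**2 + 18*k + 7)/(4*k**2 + 10*k - 7).
Take A(k)=5, B(k)=1, C(k)=k**2 + 5*k/2 - 7/4.
Solve (5)·f(k+1) − (1)·f(k) = k**2 + 5*k/2 - 7/4.
From deg A=0, deg B=0, deg C=2: d=2.
Coefficient equations give f(k) = (k**2 - 3)/4.
So s_k = (B(k−1)f/C)·t_k = ((k**2 - 3)/(4*k**2 + 10*k - 7))·t_k = 5**k*(3 - k**2).
Δs = 5**k*(-4*k**2 - 10*k + 7), as required.
Σ_(k=3)^(9) t_k = s_(10) − s_(3) = -947265625 − (-750) = -947264875.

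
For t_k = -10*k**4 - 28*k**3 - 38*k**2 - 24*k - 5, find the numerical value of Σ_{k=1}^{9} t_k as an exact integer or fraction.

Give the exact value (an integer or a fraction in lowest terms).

Step 1: r(k) = (10*k**4 + 68*k**3 + 182*k**2 + 224*k + 105)/(10*k**4 + 28*k**3 + 38*k**2 + 24*k + 5).
Normal form (A,B,C) = (1, 1, k**4 + 14*k**3/5 + 19*k**2/5 + 12*k/5 + 1/2).
Need (1)·f(k+1) − (1)·f(k) = k**4 + 14*k**3/5 + 19*k**2/5 + 12*k/5 + 1/2.
From deg A=0, deg B=0, deg C=4: d=5.
Coefficient equations give f(k) = k*(2*k**4 + 2*k**3 + 2*k**2 - 1)/10.
So s_k = (B(k−1)f/C)·t_k = (k*(2*k**4 + 2*k**3 + 2*k**2 - 1)/(10*k**4 + 28*k**3 + 38*k**2 + 24*k + 5))·t_k = -2*k**5 - 2*k**4 - 2*k**3 + k.
Δs = -10*k**4 - 28*k**3 - 38*k**2 - 24*k - 5, as required.
Telescoping: Σ = s_(10) − s_(1) = -221990 − (-5) = -221985.

Σ = -221985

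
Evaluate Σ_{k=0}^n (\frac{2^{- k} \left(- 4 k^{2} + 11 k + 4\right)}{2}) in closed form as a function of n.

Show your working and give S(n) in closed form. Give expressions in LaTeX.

S(n) = \frac{2^{- n} \left(6 \cdot 2^{n} + 4 n^{2} + 5 n - 2\right)}{2}

Step 1: r(k) = (4*k**2 - 3*k - 11)/(2*(4*k**2 - 11*k - 4)).
Gosper form: A/B · C(k+1)/C(k) with A=1/2, B=1, C=k**2 - 11*k/4 - 1.
f must satisfy (1/2)·f(k+1) − (1)·f(k) = k**2 - 11*k/4 - 1.
d = 2 from the (0,0,2) case.
Match coefficients ⇒ f(k) = -(4*k**2 - 3*k - 3)/2.
So s_k = (B(k−1)f/C)·t_k = (-2*(4*k**2 - 3*k - 3)/(4*k**2 - 11*k - 4))·t_k = (4*k**2 - 3*k - 3)/2**k.
Check: Δs_k = (-4*k**2 + 11*k + 4)/(2*2**k). ✓
Σ_(k=0)^n t_k = s_(n+1) − s_(0) = (2**(-n - 1)*(4*n**2 + 5*n - 2)) − (-3), i.e. (6*2**n + 4*n**2 + 5*n - 2)/(2*2**n).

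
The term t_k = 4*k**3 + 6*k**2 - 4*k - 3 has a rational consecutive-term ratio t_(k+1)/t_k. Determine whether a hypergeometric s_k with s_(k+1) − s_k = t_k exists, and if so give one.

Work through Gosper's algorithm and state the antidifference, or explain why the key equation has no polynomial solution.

s_k = k**2*(k**2 - 4)

Step 1: r(k) = (4*k**3 + 18*k**2 + 20*k + 3)/(4*k**3 + 6*k**2 - 4*k - 3).
So A=1 and B=1, with C=k**3 + 3*k**2/2 - k - 3/4.
Need (1)·f(k+1) − (1)·f(k) = k**3 + 3*k**2/2 - k - 3/4.
deg f ≤ 4 (via 0,0,3).
A polynomial solution: f(k) = k**2*(k - 2)*(k + 2)/4.
Get s_k = R·t_k = k**2*(k**2 - 4) with R(k) = B(k−1)f(k)/C(k) = k**2*(k - 2)*(k + 2)/((2*k + 1)*(2*k**2 + 2*k - 3)).
Check: Δs_k = 4*k**3 + 6*k**2 - 4*k - 3. ✓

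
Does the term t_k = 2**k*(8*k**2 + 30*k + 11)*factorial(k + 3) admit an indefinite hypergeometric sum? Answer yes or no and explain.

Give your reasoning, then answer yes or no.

Ratio r(k) = 2*(8*k**3 + 78*k**2 + 233*k + 196)/(8*k**2 + 30*k + 11).
Factor: A=2*k + 8; B=1; C=k**2 + 15*k/4 + 11/8.
Set up (2*k + 8)·f(k+1) − (1)·f(k) − (k**2 + 15*k/4 + 11/8) = 0.
Degrees (1,0,2) ⇒ d ≤ 1.
Solve for f: f(k) = (4*k - 3)/8 (degree 1 ≤ 1).
Then R = B(k−1)f/C = (4*k - 3)/(8*k**2 + 30*k + 11), so s_k = R(k)·t_k = 2**k*(4*k - 3)*factorial(k + 3).
s_(k+1) − s_k = 2**k*(8*k**2 + 30*k + 11)*factorial(k + 3) = t_k.

Yes. s_k = 2**k*(4*k - 3)*factorial(k + 3).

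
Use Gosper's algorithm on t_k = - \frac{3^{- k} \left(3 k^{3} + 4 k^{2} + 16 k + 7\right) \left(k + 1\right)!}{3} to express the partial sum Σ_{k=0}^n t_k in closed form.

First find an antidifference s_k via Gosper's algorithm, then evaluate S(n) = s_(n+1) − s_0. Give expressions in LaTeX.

S(n) = 3^{- n - 1} \left(3^{n + 1} - 3 n^{4} n! - 16 n^{3} n! - 32 n^{2} n! - 29 n n! - 10 n!\right)

Ratio r(k) = (3*k**4 + 19*k**3 + 59*k**2 + 96*k + 60)/(3*(3*k**3 + 4*k**2 + 16*k + 7)).
Gosper form: A/B · C(k+1)/C(k) with A=k/3 + 2/3, B=1, C=k**3 + 4*k**2/3 + 16*k/3 + 7/3.
f must satisfy (k/3 + 2/3)·f(k+1) − (1)·f(k) = k**3 + 4*k**2/3 + 16*k/3 + 7/3.
Bound: deg f ≤ 2.
Coefficient equations give f(k) = 3*k**2 + k + 1.
So s_k = (B(k−1)f/C)·t_k = (3*(3*k**2 + k + 1)/(3*k**3 + 4*k**2 + 16*k + 7))·t_k = -(3*k**2 + k + 1)*factorial(k + 1)/3**k.
Verify: -(3*k**3 + 4*k**2 + 16*k + 7)*factorial(k + 1)/(3*3**k) matches t_k.
Evaluate: s_(n+1) = -3**(-n - 1)*(3*n**2 + 7*n + 5)*factorial(n + 2); subtract s_(0) = -1 ⇒ S(n) = 3**(-n - 1)*(3**(n + 1) - 3*n**4*factorial(n) - 16*n**3*factorial(n) - 32*n**2*factorial(n) - 29*n*factorial(n) - 10*factorial(n)).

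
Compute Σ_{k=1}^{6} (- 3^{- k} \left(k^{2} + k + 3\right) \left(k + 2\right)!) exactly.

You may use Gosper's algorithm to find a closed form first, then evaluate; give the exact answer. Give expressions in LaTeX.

Σ = -31306/9

Ratio r(k) = (k + 3)*(k + (k + 1)**2 + 4)/(3*(k**2 + k + 3)).
A = k/3 + 1, B = 1, C = k**2 + k + 3.
Key eq: (k/3 + 1)·f(k+1) = (1)·f(k) + (k**2 + k + 3).
deg f ≤ 1 (via 1,0,2).
Coefficient equations give f(k) = 3*k.
R(k) = B(k−1)·f(k)/C(k) = 3*k/(k**2 + k + 3); s_k = R·t_k = -3**(1 - k)*k*factorial(k + 2).
s_(k+1) − s_k = -(k**2 + k + 3)*factorial(k + 2)/3**k = t_k.
Telescoping: Σ = s_(7) − s_(1) = -31360/9 − (-6) = -31306/9.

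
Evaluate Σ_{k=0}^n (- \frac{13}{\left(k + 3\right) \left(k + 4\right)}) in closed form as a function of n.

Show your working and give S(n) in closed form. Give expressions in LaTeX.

S(n) = \frac{13 \left(- n - 1\right)}{3 \left(n + 4\right)}

Step 1: r(k) = (k + 3)/(k + 5).
So A=k + 3 and B=k + 5, with C=1.
Set up (k + 3)·f(k+1) − (k + 4)·f(k) − (1) = 0.
From deg A=1, deg B=1, deg C=0: d=1.
Solve for f: f(k) = k/3 (degree 1 ≤ 1).
Certificate R = B(k−1)f/C = k*(k + 4)/3 gives s_k = -13*k/(3*k + 9).
s_(k+1) − s_k = -13/(k**2 + 7*k + 12) = t_k.
Telescope: S(n) = s_(n+1) − s_(0) = 13*(-n - 1)/(3*(n + 4)) − (0) = 13*(-n - 1)/(3*(n + 4)).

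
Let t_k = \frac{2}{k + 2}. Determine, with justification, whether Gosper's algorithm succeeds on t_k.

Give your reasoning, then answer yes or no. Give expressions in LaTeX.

No; the coefficient equations for f are inconsistent.

t_(k+1)/t_k = (k + 2)/(k + 3).
Take A(k)=k + 2, B(k)=k + 3, C(k)=1.
f must satisfy (k + 2)·f(k+1) − (k + 2)·f(k) = 1.
d = 0 from the (1,1,0) case.
Put f(k) = c0: A·f(k+1) − B(k−1)·f(k) − C = -1; need -1 = 0 — inconsistent ⇒ no f, not summable.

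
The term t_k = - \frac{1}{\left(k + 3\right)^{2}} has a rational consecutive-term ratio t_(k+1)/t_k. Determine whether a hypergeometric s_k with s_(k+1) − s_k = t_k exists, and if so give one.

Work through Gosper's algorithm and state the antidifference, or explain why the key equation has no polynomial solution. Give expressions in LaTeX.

none — t_k is not Gosper-summable

Step 1: r(k) = (k + 3)**2/(k + 4)**2.
Factor: A=k**2 + 6*k + 9; B=k**2 + 8*k + 16; C=1.
Key eq: (k**2 + 6*k + 9)·f(k+1) = (k**2 + 6*k + 9)·f(k) + (1).
deg f ≤ 0 (via 2,2,0).
Generic f = c0 gives residual -1; -1 = 0 cannot hold, so t_k is not Gosper-summable.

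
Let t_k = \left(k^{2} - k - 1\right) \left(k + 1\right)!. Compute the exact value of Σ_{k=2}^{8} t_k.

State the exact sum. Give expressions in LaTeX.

Σ = 21772806

t_(k+1)/t_k = (k + 2)*(k - (k + 1)**2 + 2)/(-k**2 + k + 1).
So A=k + 2 and B=1, with C=k**2 - k - 1.
Set up (k + 2)·f(k+1) − (1)·f(k) − (k**2 - k - 1) = 0.
From deg A=1, deg B=0, deg C=2: d=1.
Solve for f: f(k) = k - 3 (degree 1 ≤ 1).
Then R = B(k−1)f/C = (k - 3)/(k**2 - k - 1), so s_k = R(k)·t_k = (k - 3)*factorial(k + 1).
Verify: (k**2 - k - 1)*factorial(k + 1) matches t_k.
Telescoping: Σ = s_(9) − s_(2) = 21772800 − (-6) = 21772806.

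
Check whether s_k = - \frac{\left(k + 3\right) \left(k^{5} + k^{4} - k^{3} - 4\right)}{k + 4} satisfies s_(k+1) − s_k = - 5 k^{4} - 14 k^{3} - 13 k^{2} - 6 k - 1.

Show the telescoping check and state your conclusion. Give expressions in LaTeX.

s_(k+1) = -(k + 4)*((k + 1)**5 + (k + 1)**4 - (k + 1)**3 - 4)/(k + 5)
s_(k+1) − s_k = (-5*k**6 - 55*k**5 - 206*k**4 - 333*k**3 - 257*k**2 - 104*k - 12)/(k**2 + 9*k + 20)
(s_(k+1) − s_k) − t_k = (4*k**5 + 33*k**4 + 70*k**3 + 58*k**2 + 25*k + 8)/(k**2 + 9*k + 20)

Invalid: residual \frac{4 k^{5} + 33 k^{4} + 70 k^{3} + 58 k^{2} + 25 k + 8}{k^{2} + 9 k + 20} ≠ 0.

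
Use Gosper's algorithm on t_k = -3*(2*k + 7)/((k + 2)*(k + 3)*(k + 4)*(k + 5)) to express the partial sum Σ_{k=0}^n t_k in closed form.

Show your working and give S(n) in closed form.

S(n) = 3*(-n**2 - 8*n - 7)/(8*(n**2 + 8*n + 15))

Compute t_(k+1)/t_k: get (k + 2)*(2*k + 9)/((k + 6)*(2*k + 7)).
A = k + 2, B = k + 6, C = k + 7/2.
Need (k + 2)·f(k+1) − (k + 5)·f(k) = k + 7/2.
Bound: deg f ≤ 3.
Match coefficients ⇒ f(k) = k*(k + 3)*(k + 6)/16.
Certificate R = B(k−1)f/C = k*(k + 3)*(k + 5)*(k + 6)/(8*(2*k + 7)) gives s_k = 3*k*(-k - 6)/(8*(k**2 + 6*k + 8)).
s_(k+1) − s_k = 3*(-2*k - 7)/(k**4 + 14*k**3 + 71*k**2 + 154*k + 120) = t_k.
Evaluate: s_(n+1) = 3*(-n**2 - 8*n - 7)/(8*(n**2 + 8*n + 15)); subtract s_(0) = 0 ⇒ S(n) = 3*(-n**2 - 8*n - 7)/(8*(n**2 + 8*n + 15)).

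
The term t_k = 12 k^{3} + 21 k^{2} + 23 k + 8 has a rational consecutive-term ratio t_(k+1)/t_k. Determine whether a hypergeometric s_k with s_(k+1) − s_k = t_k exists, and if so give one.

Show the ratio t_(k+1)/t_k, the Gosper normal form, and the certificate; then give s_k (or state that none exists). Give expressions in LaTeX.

s_k = k^{2} \left(3 k^{2} + k + 4\right)

The ratio is (12*k**3 + 57*k**2 + 101*k + 64)/(12*k**3 + 21*k**2 + 23*k + 8).
Factor: A=1; B=1; C=k**3 + 7*k**2/4 + 23*k/12 + 2/3.
Key eq: (1)·f(k+1) = (1)·f(k) + (k**3 + 7*k**2/4 + 23*k/12 + 2/3).
Bound: deg f ≤ 4.
Solving with deg f ≤ 4: f(k) = k**2*(3*k**2 + k + 4)/12.
Then R = B(k−1)f/C = k**2*(3*k**2 + k + 4)/(12*k**3 + 21*k**2 + 23*k + 8), so s_k = R(k)·t_k = k**2*(3*k**2 + k + 4).
Verify: 12*k**3 + 21*k**2 + 23*k + 8 matches t_k.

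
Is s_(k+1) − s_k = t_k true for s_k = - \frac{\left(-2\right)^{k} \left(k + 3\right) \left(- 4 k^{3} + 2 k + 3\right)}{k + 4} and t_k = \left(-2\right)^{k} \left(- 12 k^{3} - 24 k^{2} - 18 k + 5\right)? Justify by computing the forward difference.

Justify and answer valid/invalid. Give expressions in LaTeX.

Invalid: residual \frac{\left(-2\right)^{k} \left(12 k^{4} + 76 k^{3} + 114 k^{2} + 65 k - 23\right)}{k^{2} + 9 k + 20} ≠ 0.

s_(k+1) = 2*(-2)**k*(k + 4)*(2*k - 4*(k + 1)**3 + 5)/(k + 5)
s_(k+1) − s_k = (-2)**k*(-12*k**5 - 120*k**4 - 398*k**3 - 523*k**2 - 250*k + 77)/(k**2 + 9*k + 20)
(s_(k+1) − s_k) − t_k = (-2)**k*(12*k**4 + 76*k**3 + 114*k**2 + 65*k - 23)/(k**2 + 9*k + 20)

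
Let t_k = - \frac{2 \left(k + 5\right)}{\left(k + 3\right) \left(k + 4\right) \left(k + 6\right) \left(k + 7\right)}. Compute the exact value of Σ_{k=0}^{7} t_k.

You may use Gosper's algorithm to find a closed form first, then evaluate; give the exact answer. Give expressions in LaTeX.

Σ = -34/693

t_(k+1)/t_k = (k + 3)*(k + 6)**2/((k + 5)**2*(k + 8)).
Gosper form: A/B · C(k+1)/C(k) with A=k + 3, B=k + 8, C=k**2 + 10*k + 25.
Solve (k + 3)·f(k+1) − (k + 7)·f(k) = k**2 + 10*k + 25.
deg f ≤ 4 (via 1,1,2).
Solving with deg f ≤ 4: f(k) = k*(k + 4)*(k + 5)*(k + 9)/36.
Get s_k = R·t_k = k*(-k - 9)/(18*(k**2 + 9*k + 18)) with R(k) = B(k−1)f(k)/C(k) = k*(k + 4)*(k + 7)*(k + 9)/(36*(k + 5)).
Verify: 2*(-k - 5)/(k**4 + 20*k**3 + 145*k**2 + 450*k + 504) matches t_k.
Σ_(k=0)^(7) t_k = s_(8) − s_(0) = -34/693 − (0) = -34/693.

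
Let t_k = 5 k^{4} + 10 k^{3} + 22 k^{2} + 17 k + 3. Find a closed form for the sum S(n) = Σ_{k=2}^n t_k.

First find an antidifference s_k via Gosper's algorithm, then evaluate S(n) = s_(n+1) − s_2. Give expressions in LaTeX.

S(n) = n^{5} + 5 n^{4} + 14 n^{3} + 22 n^{2} + 15 n - 57

Compute t_(k+1)/t_k: get (5*k**4 + 30*k**3 + 82*k**2 + 111*k + 57)/(5*k**4 + 10*k**3 + 22*k**2 + 17*k + 3).
So A=1 and B=1, with C=k**4 + 2*k**3 + 22*k**2/5 + 17*k/5 + 3/5.
Set up (1)·f(k+1) − (1)·f(k) − (k**4 + 2*k**3 + 22*k**2/5 + 17*k/5 + 3/5) = 0.
Bound: deg f ≤ 5.
Coefficient equations give f(k) = k*(k**4 + 4*k**2 - 2)/5.
Then R = B(k−1)f/C = k*(k**4 + 4*k**2 - 2)/(5*k**4 + 10*k**3 + 22*k**2 + 17*k + 3), so s_k = R(k)·t_k = k*(k**4 + 4*k**2 - 2).
Verify: 5*k**4 + 10*k**3 + 22*k**2 + 17*k + 3 matches t_k.
Evaluate: s_(n+1) = n**5 + 5*n**4 + 14*n**3 + 22*n**2 + 15*n + 3; subtract s_(2) = 60 ⇒ S(n) = n**5 + 5*n**4 + 14*n**3 + 22*n**2 + 15*n - 57.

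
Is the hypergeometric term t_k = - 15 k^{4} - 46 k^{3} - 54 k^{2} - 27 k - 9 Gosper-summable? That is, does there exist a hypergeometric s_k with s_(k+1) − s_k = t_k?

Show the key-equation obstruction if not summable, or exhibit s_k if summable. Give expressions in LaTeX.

Compute t_(k+1)/t_k: get (15*k**4 + 106*k**3 + 282*k**2 + 333*k + 151)/(15*k**4 + 46*k**3 + 54*k**2 + 27*k + 9).
Gosper form: A/B · C(k+1)/C(k) with A=1, B=1, C=k**4 + 46*k**3/15 + 18*k**2/5 + 9*k/5 + 3/5.
f must satisfy (1)·f(k+1) − (1)·f(k) = k**4 + 46*k**3/15 + 18*k**2/5 + 9*k/5 + 3/5.
deg f ≤ 5 (via 0,0,4).
A polynomial solution: f(k) = k*(3*k**4 + 4*k**3 - 2*k + 4)/15.
Certificate R = B(k−1)f/C = k*(3*k**4 + 4*k**3 - 2*k + 4)/(15*k**4 + 46*k**3 + 54*k**2 + 27*k + 9) gives s_k = k*(-3*k**4 - 4*k**3 + 2*k - 4).
s_(k+1) − s_k = -15*k**4 - 46*k**3 - 54*k**2 - 27*k - 9 = t_k.

Yes. s_k = k \left(- 3 k^{4} - 4 k^{3} + 2 k - 4\right).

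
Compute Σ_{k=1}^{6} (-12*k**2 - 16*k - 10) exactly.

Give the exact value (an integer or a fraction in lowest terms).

The ratio is (6*k**2 + 20*k + 19)/(6*k**2 + 8*k + 5).
So A=1 and B=1, with C=k**2 + 4*k/3 + 5/6.
f must satisfy (1)·f(k+1) − (1)·f(k) = k**2 + 4*k/3 + 5/6.
From deg A=0, deg B=0, deg C=2: d=3.
Solve for f: f(k) = k*(2*k**2 + k + 2)/6 (degree 3 ≤ 3).
Then R = B(k−1)f/C = k*(2*k**2 + k + 2)/(6*k**2 + 8*k + 5), so s_k = R(k)·t_k = 2*k*(-2*k**2 - k - 2).
Δs = -12*k**2 - 16*k - 10, as required.
Σ_(k=1)^(6) t_k = s_(7) − s_(1) = -1498 − (-10) = -1488.

Σ = -1488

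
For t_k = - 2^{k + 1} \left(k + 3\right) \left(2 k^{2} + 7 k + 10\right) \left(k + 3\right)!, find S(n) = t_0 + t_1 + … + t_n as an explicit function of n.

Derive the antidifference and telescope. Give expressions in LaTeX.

S(n) = - 4 \cdot 2^{n} n^{2} \left(n + 4\right)! - 12 \cdot 2^{n} n \left(n + 4\right)! - 16 \cdot 2^{n} \left(n + 4\right)! + 24

t_(k+1)/t_k = (k + 4)**2*(14*k + 4*(k + 1)**2 + 34)/((k + 3)*(2*k**2 + 7*k + 10)).
A = 2*k + 8, B = 1, C = k**3 + 13*k**2/2 + 31*k/2 + 15.
f must satisfy (2*k + 8)·f(k+1) − (1)·f(k) = k**3 + 13*k**2/2 + 31*k/2 + 15.
From deg A=1, deg B=0, deg C=3: d=2.
Solving with deg f ≤ 2: f(k) = (k**2 + k + 2)/2.
R(k) = B(k−1)·f(k)/C(k) = (k**2 + k + 2)/((k + 3)*(2*k**2 + 7*k + 10)); s_k = R·t_k = -2**(k + 1)*(k**2 + k + 2)*factorial(k + 3).
Check: Δs_k = -2**(k + 1)*(k + 3)*(2*k**2 + 7*k + 10)*factorial(k + 3). ✓
Σ_(k=0)^n t_k = s_(n+1) − s_(0) = (-2**(n + 2)*(n**2 + 3*n + 4)*factorial(n + 4)) − (-24), i.e. -4*2**n*n**2*factorial(n + 4) - 12*2**n*n*factorial(n + 4) - 16*2**n*factorial(n + 4) + 24.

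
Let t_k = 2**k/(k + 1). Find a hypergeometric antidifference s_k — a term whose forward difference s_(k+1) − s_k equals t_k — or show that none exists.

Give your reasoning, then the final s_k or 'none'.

r(k) = 2*(k + 1)/(k + 2) after simplifying.
Take A(k)=2*k + 2, B(k)=k + 2, C(k)=1.
Key eq: (2*k + 2)·f(k+1) = (k + 1)·f(k) + (1).
d = -1 from the (1,1,0) case.
deg f ≤ -1 is impossible — no certificate.

none (Gosper's algorithm certifies no s_k)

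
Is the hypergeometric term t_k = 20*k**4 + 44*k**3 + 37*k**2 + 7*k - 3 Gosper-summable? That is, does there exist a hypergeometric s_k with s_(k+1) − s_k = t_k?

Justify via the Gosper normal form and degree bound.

Ratio r(k) = (20*k**4 + 124*k**3 + 289*k**2 + 293*k + 105)/(20*k**4 + 44*k**3 + 37*k**2 + 7*k - 3).
Factor: A=1; B=1; C=k**4 + 11*k**3/5 + 37*k**2/20 + 7*k/20 - 3/20.
Need (1)·f(k+1) − (1)·f(k) = k**4 + 11*k**3/5 + 37*k**2/20 + 7*k/20 - 3/20.
d = 5 from the (0,0,4) case.
Coefficient equations give f(k) = k*(4*k**4 + k**3 - 3*k**2 - 4*k - 1)/20.
R(k) = B(k−1)·f(k)/C(k) = k*(4*k**4 + k**3 - 3*k**2 - 4*k - 1)/(20*k**4 + 44*k**3 + 37*k**2 + 7*k - 3); s_k = R·t_k = k*(4*k**4 + k**3 - 3*k**2 - 4*k - 1).
Check: Δs_k = 20*k**4 + 44*k**3 + 37*k**2 + 7*k - 3. ✓

Yes. s_k = k*(4*k**4 + k**3 - 3*k**2 - 4*k - 1).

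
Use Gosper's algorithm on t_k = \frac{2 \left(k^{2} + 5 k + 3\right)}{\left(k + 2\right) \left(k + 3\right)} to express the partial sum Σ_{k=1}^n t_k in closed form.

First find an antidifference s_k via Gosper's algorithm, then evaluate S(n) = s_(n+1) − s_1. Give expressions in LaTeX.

S(n) = \frac{2 n \left(n + 2\right)}{n + 3}

Step 1: r(k) = (k + 2)*(5*k + (k + 1)**2 + 8)/((k + 4)*(k**2 + 5*k + 3)).
A = k + 2, B = k + 4, C = k**2 + 5*k + 3.
f must satisfy (k + 2)·f(k+1) − (k + 3)·f(k) = k**2 + 5*k + 3.
Degrees (1,1,2) ⇒ d ≤ 2.
Match coefficients ⇒ f(k) = k*(2*k + 1)/2.
R(k) = B(k−1)·f(k)/C(k) = k*(k + 3)*(2*k + 1)/(2*(k**2 + 5*k + 3)); s_k = R·t_k = k*(2*k + 1)/(k + 2).
Verify: 2*(k**2 + 5*k + 3)/(k**2 + 5*k + 6) matches t_k.
Evaluate: s_(n+1) = (2*n**2 + 5*n + 3)/(n + 3); subtract s_(1) = 1 ⇒ S(n) = 2*n*(n + 2)/(n + 3).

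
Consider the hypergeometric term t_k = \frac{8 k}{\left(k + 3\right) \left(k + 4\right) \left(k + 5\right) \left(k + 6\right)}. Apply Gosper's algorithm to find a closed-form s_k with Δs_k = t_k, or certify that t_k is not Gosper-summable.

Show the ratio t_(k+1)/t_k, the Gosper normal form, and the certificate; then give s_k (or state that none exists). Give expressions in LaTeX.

s_k = \frac{k \left(k^{2} + 12 k - 13\right)}{15 \left(k + 3\right) \left(k + 4\right) \left(k + 5\right)}

r(k) = (k + 1)*(k + 3)/(k*(k + 7)) after simplifying.
So A=k + 3 and B=k + 7, with C=k.
Set up (k + 3)·f(k+1) − (k + 6)·f(k) − (k) = 0.
From deg A=1, deg B=1, deg C=1: d=3.
A polynomial solution: f(k) = k*(k - 1)*(k + 13)/120.
So s_k = (B(k−1)f/C)·t_k = ((k - 1)*(k + 6)*(k + 13)/120)·t_k = k*(k**2 + 12*k - 13)/(15*(k + 3)*(k + 4)*(k + 5)).
Δs = 8*k/(k**4 + 18*k**3 + 119*k**2 + 342*k + 360), as required.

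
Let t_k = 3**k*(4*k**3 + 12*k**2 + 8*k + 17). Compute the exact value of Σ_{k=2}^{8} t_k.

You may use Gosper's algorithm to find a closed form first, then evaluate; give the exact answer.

r(k) = 3*(4*k**3 + 24*k**2 + 44*k + 41)/(4*k**3 + 12*k**2 + 8*k + 17) after simplifying.
Gosper form: A/B · C(k+1)/C(k) with A=3, B=1, C=k**3 + 3*k**2 + 2*k + 17/4.
Set up (3)·f(k+1) − (1)·f(k) − (k**3 + 3*k**2 + 2*k + 17/4) = 0.
Degrees (0,0,3) ⇒ d ≤ 3.
Match coefficients ⇒ f(k) = (2*k**3 - 3*k**2 + 4*k + 4)/4.
Certificate R = B(k−1)f/C = (2*k**3 - 3*k**2 + 4*k + 4)/(4*k**3 + 12*k**2 + 8*k + 17) gives s_k = 3**k*(2*k**3 - 3*k**2 + 4*k + 4).
Check: Δs_k = 3**k*(4*k**3 + 12*k**2 + 8*k + 17). ✓
Evaluate s at k=9 and k=2: 24702165 and 144; difference 24702021.

Σ = 24702021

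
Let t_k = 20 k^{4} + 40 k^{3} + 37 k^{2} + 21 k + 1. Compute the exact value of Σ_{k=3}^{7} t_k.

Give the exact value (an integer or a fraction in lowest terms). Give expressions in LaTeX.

t_(k+1)/t_k = (20*k**4 + 120*k**3 + 277*k**2 + 295*k + 119)/(20*k**4 + 40*k**3 + 37*k**2 + 21*k + 1).
Normal form (A,B,C) = (1, 1, k**4 + 2*k**3 + 37*k**2/20 + 21*k/20 + 1/20).
Set up (1)·f(k+1) − (1)·f(k) − (k**4 + 2*k**3 + 37*k**2/20 + 21*k/20 + 1/20) = 0.
From deg A=0, deg B=0, deg C=4: d=5.
Match coefficients ⇒ f(k) = k*(4*k**4 - k**2 + 2*k - 4)/20.
R(k) = B(k−1)·f(k)/C(k) = k*(4*k**4 - k**2 + 2*k - 4)/(20*k**4 + 40*k**3 + 37*k**2 + 21*k + 1); s_k = R·t_k = k*(4*k**4 - k**2 + 2*k - 4).
Verify: 20*k**4 + 40*k**3 + 37*k**2 + 21*k + 1 matches t_k.
Telescoping: Σ = s_(8) − s_(3) = 130656 − (951) = 129705.

Σ = 129705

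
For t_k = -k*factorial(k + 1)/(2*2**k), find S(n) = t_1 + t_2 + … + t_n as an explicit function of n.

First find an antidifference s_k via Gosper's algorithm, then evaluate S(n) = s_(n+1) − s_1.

S(n) = 1 - factorial(n + 2)/(2*2**n)

Compute t_(k+1)/t_k: get (k + 1)*(k + 2)/(2*k).
So A=k/2 + 1 and B=1, with C=k.
f must satisfy (k/2 + 1)·f(k+1) − (1)·f(k) = k.
Degrees (1,0,1) ⇒ d ≤ 0.
Solving with deg f ≤ 0: f(k) = 2.
Certificate R = B(k−1)f/C = 2/k gives s_k = -factorial(k + 1)/2**k.
Δs = -k*factorial(k + 1)/(2*2**k), as required.
Evaluate: s_(n+1) = -2**(-n - 1)*factorial(n + 2); subtract s_(1) = -1 ⇒ S(n) = 1 - factorial(n + 2)/(2*2**n).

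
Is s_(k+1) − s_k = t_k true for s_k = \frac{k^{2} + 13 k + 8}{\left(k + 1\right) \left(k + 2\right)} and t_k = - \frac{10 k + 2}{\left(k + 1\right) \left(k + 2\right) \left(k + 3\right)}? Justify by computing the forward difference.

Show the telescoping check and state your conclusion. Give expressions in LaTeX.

s_(k+1) = (13*k + (k + 1)**2 + 21)/((k + 2)*(k + 3))
s_(k+1) − s_k = 2*(-5*k - 1)/(k**3 + 6*k**2 + 11*k + 6)
(s_(k+1) − s_k) − t_k = 0

valid (s_(k+1) − s_k reduces to t_k)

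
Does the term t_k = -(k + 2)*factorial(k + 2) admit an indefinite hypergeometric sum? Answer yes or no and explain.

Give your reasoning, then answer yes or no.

Yes. s_k = -factorial(k + 2).

The ratio is (k + 3)**2/(k + 2).
Normal form (A,B,C) = (k + 3, 1, k + 2).
f must satisfy (k + 3)·f(k+1) − (1)·f(k) = k + 2.
d = 0 from the (1,0,1) case.
Solving with deg f ≤ 0: f(k) = 1.
Then R = B(k−1)f/C = 1/(k + 2), so s_k = R(k)·t_k = -factorial(k + 2).
Δs = -(k + 2)*factorial(k + 2), as required.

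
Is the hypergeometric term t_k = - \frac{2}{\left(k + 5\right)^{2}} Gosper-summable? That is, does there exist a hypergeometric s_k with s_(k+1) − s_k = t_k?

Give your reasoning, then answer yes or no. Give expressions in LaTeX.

Step 1: r(k) = (k + 5)**2/(k + 6)**2.
Gosper form: A/B · C(k+1)/C(k) with A=k**2 + 10*k + 25, B=k**2 + 12*k + 36, C=1.
f must satisfy (k**2 + 10*k + 25)·f(k+1) − (k**2 + 10*k + 25)·f(k) = 1.
d = 0 from the (2,2,0) case.
Put f(k) = c0: A·f(k+1) − B(k−1)·f(k) − C = -1; need -1 = 0 — inconsistent ⇒ no f, not summable.

No; the coefficient equations for f are inconsistent.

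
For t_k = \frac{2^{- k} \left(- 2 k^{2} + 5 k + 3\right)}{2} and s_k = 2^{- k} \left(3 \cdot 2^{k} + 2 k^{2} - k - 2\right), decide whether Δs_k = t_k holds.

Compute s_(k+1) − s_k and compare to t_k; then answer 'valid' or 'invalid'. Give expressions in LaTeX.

valid (s_(k+1) − s_k reduces to t_k)

s_(k+1) = (6*2**k - k + 2*(k + 1)**2 - 3)/(2*2**k)
s_(k+1) − s_k = (-2*k**2 + 5*k + 3)/(2*2**k)
(s_(k+1) − s_k) − t_k = 0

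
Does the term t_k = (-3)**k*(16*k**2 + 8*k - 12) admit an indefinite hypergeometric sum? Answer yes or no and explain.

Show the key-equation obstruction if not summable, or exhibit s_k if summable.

The ratio is 3*(-2*k - 4*(k + 1)**2 + 1)/(4*k**2 + 2*k - 3).
A = -3, B = 1, C = k**2 + k/2 - 3/4.
Key eq: (-3)·f(k+1) = (1)·f(k) + (k**2 + k/2 - 3/4).
From deg A=0, deg B=0, deg C=2: d=2.
A polynomial solution: f(k) = -(2*k - 3)*(2*k + 1)/16.
Certificate R = B(k−1)f/C = -(2*k - 3)*(2*k + 1)/(4*(4*k**2 + 2*k - 3)) gives s_k = (-3)**k*(-4*k**2 + 4*k + 3).
Check: Δs_k = (-3)**k*(16*k**2 + 8*k - 12). ✓

Yes. s_k = (-3)**k*(-4*k**2 + 4*k + 3).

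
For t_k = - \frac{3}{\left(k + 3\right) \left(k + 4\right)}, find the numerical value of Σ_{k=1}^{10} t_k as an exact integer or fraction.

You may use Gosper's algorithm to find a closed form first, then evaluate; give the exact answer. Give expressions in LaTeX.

Σ = -15/28

Step 1: r(k) = (k + 3)/(k + 5).
A = k + 3, B = k + 5, C = 1.
Set up (k + 3)·f(k+1) − (k + 4)·f(k) − (1) = 0.
Bound: deg f ≤ 1.
Solve for f: f(k) = k/3 (degree 1 ≤ 1).
Then R = B(k−1)f/C = k*(k + 4)/3, so s_k = R(k)·t_k = -k/(k + 3).
Δs = -3/(k**2 + 7*k + 12), as required.
Sum = s_(11) − s_(1); s_(11) = -11/14, s_(1) = -1/4 ⇒ -15/28.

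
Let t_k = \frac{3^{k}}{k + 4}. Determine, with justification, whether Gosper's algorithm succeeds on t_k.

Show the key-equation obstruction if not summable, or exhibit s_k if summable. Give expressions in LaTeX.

No. Not Gosper-summable.

The ratio is 3*(k + 4)/(k + 5).
A = 3*k + 12, B = k + 5, C = 1.
Set up (3*k + 12)·f(k+1) − (k + 4)·f(k) − (1) = 0.
Degrees (1,1,0) ⇒ d ≤ -1.
deg f ≤ -1 is impossible — no certificate.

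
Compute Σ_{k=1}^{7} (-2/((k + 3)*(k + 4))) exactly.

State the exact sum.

Compute t_(k+1)/t_k: get (k + 3)/(k + 5).
Normal form (A,B,C) = (k + 3, k + 5, 1).
Need (k + 3)·f(k+1) − (k + 4)·f(k) = 1.
deg f ≤ 1 (via 1,1,0).
Solving with deg f ≤ 1: f(k) = k/3.
Then R = B(k−1)f/C = k*(k + 4)/3, so s_k = R(k)·t_k = -2*k/(3*k + 9).
Δs = -2/(k**2 + 7*k + 12), as required.
Telescoping: Σ = s_(8) − s_(1) = -16/33 − (-1/6) = -7/22.

Σ = -7/22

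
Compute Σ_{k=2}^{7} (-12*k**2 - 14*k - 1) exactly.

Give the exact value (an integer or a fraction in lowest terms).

Step 1: r(k) = (12*k**2 + 38*k + 27)/(12*k**2 + 14*k + 1).
Normal form (A,B,C) = (1, 1, k**2 + 7*k/6 + 1/12).
Key eq: (1)·f(k+1) = (1)·f(k) + (k**2 + 7*k/6 + 1/12).
Degrees (0,0,2) ⇒ d ≤ 3.
Coefficient equations give f(k) = k*(4*k**2 + k - 4)/12.
Certificate R = B(k−1)f/C = k*(4*k**2 + k - 4)/(12*k**2 + 14*k + 1) gives s_k = k*(-4*k**2 - k + 4).
Δs = -12*k**2 - 14*k - 1, as required.
Telescoping: Σ = s_(8) − s_(2) = -2080 − (-28) = -2052.

Σ = -2052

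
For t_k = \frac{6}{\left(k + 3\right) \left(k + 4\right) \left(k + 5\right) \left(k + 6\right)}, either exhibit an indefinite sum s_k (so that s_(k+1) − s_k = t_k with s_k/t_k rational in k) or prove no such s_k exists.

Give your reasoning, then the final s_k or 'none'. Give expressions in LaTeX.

The ratio is (k + 3)/(k + 7).
So A=k + 3 and B=k + 7, with C=1.
Need (k + 3)·f(k+1) − (k + 6)·f(k) = 1.
deg f ≤ 3 (via 1,1,0).
A polynomial solution: f(k) = k*(k**2 + 12*k + 47)/180.
Then R = B(k−1)f/C = k*(k + 6)*(k**2 + 12*k + 47)/180, so s_k = R(k)·t_k = k*(k**2 + 12*k + 47)/(30*(k + 3)*(k + 4)*(k + 5)).
s_(k+1) − s_k = 6/(k**4 + 18*k**3 + 119*k**2 + 342*k + 360) = t_k.

s_k = \frac{k \left(k^{2} + 12 k + 47\right)}{30 \left(k + 3\right) \left(k + 4\right) \left(k + 5\right)}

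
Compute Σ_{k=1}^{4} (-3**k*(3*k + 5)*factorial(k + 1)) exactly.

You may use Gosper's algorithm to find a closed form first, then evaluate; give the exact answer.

Σ = -174954

r(k) = 3*(k + 2)*(3*k + 8)/(3*k + 5) after simplifying.
Take A(k)=3*k + 6, B(k)=1, C(k)=k + 5/3.
Solve (3*k + 6)·f(k+1) − (1)·f(k) = k + 5/3.
From deg A=1, deg B=0, deg C=1: d=0.
Solving with deg f ≤ 0: f(k) = 1/3.
Certificate R = B(k−1)f/C = 1/(3*k + 5) gives s_k = -3**k*factorial(k + 1).
Check: Δs_k = -3**k*(3*k + 5)*factorial(k + 1). ✓
Sum = s_(5) − s_(1); s_(5) = -174960, s_(1) = -6 ⇒ -174954.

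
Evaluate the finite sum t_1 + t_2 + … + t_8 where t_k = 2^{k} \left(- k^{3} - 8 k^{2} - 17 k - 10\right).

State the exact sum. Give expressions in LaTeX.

Σ = -468984

Step 1: r(k) = 2*(k**2 + 9*k + 18)/(k**2 + 6*k + 5).
Take A(k)=2, B(k)=1, C(k)=k**3 + 8*k**2 + 17*k + 10.
Need (2)·f(k+1) − (1)·f(k) = k**3 + 8*k**2 + 17*k + 10.
Degrees (0,0,3) ⇒ d ≤ 3.
Solving with deg f ≤ 3: f(k) = k**3 + 2*k**2 + 3*k - 2.
Get s_k = R·t_k = 2**k*(-k**3 - 2*k**2 - 3*k + 2) with R(k) = B(k−1)f(k)/C(k) = (k**3 + 2*k**2 + 3*k - 2)/((k + 1)*(k + 2)*(k + 5)).
Δs = 2**k*(-k**3 - 8*k**2 - 17*k - 10), as required.
Σ_(k=1)^(8) t_k = s_(9) − s_(1) = -468992 − (-8) = -468984.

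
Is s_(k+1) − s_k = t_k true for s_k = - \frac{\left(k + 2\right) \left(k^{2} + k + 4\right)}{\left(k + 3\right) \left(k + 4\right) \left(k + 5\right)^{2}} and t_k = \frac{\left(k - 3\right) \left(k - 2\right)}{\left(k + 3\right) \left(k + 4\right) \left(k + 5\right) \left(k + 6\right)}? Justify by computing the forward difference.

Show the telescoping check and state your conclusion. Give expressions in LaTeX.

s_(k+1) = -(k + 3)*(k + (k + 1)**2 + 5)/((k + 4)*(k + 5)*(k + 6)**2)
s_(k+1) − s_k = (k**4 - 40*k**2 - 57*k + 18)/(k**6 + 29*k**5 + 347*k**4 + 2191*k**3 + 7692*k**2 + 14220*k + 10800)
(s_(k+1) − s_k) − t_k = 3*(-2*k**3 - 7*k**2 + 9*k - 54)/(k**6 + 29*k**5 + 347*k**4 + 2191*k**3 + 7692*k**2 + 14220*k + 10800)

Invalid: residual \frac{3 \left(- 2 k^{3} - 7 k^{2} + 9 k - 54\right)}{k^{6} + 29 k^{5} + 347 k^{4} + 2191 k^{3} + 7692 k^{2} + 14220 k + 10800} ≠ 0.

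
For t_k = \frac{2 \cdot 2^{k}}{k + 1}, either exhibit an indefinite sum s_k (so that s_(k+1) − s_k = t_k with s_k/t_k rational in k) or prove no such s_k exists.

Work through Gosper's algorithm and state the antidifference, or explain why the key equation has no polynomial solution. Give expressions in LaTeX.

not Gosper-summable; s_k does not exist

t_(k+1)/t_k = 2*(k + 1)/(k + 2).
Take A(k)=2*k + 2, B(k)=k + 2, C(k)=1.
Key eq: (2*k + 2)·f(k+1) = (k + 1)·f(k) + (1).
Degrees (1,1,0) ⇒ d ≤ -1.
deg f ≤ -1 is impossible — no certificate.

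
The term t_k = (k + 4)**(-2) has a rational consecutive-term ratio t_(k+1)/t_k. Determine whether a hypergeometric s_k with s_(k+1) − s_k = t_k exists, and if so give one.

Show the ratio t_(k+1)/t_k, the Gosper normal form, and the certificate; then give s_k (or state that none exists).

t_(k+1)/t_k = (k + 4)**2/(k + 5)**2.
Normal form (A,B,C) = (k**2 + 8*k + 16, k**2 + 10*k + 25, 1).
f must satisfy (k**2 + 8*k + 16)·f(k+1) − (k**2 + 8*k + 16)·f(k) = 1.
deg f ≤ 0 (via 2,2,0).
Write f(k) = c0. Then LHS − RHS = -1, requiring -1 = 0: contradictory. No certificate.

not Gosper-summable; s_k does not exist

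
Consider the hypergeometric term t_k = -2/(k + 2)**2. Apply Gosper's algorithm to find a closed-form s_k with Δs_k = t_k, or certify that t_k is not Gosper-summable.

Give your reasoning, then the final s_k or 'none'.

none (Gosper's algorithm certifies no s_k)

r(k) = (k + 2)**2/(k + 3)**2 after simplifying.
Normal form (A,B,C) = (k**2 + 4*k + 4, k**2 + 6*k + 9, 1).
Set up (k**2 + 4*k + 4)·f(k+1) − (k**2 + 4*k + 4)·f(k) − (1) = 0.
Degrees (2,2,0) ⇒ d ≤ 0.
f = c0 ⇒ A·f(k+1) − B(k−1)·f(k) − C = -1. The system {-1 = 0} is inconsistent; no antidifference.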